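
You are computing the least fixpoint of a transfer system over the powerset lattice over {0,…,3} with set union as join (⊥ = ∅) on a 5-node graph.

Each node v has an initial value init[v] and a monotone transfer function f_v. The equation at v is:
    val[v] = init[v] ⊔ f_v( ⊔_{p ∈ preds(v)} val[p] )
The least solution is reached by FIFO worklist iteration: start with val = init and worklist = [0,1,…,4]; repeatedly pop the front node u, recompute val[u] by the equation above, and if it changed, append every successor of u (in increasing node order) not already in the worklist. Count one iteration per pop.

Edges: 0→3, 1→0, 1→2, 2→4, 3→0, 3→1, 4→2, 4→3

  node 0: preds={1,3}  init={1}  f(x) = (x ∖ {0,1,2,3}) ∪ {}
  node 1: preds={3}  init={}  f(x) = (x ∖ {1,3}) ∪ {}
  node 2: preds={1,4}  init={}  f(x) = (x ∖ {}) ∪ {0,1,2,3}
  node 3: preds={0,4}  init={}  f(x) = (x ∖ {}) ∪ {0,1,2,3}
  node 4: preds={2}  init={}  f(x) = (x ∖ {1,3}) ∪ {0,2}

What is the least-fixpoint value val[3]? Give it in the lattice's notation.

{0,1,2,3}

Worklist (10 pops):
  #1 pop 0: in={} → {1} (no change)
  #2 pop 1: in={} → {} (no change)
  #3 pop 2: in={} → {0,1,2,3} (was {}); enqueue []
  #4 pop 3: in={1} → {0,1,2,3} (was {}); enqueue [0,1]
  #5 pop 4: in={0,1,2,3} → {0,2} (was {}); enqueue [2,3]
  #6 pop 0: in={0,1,2,3} → {1} (no change)
  #7 pop 1: in={0,1,2,3} → {0,2} (was {}); enqueue [0]
  #8 pop 2: in={0,2} → {0,1,2,3} (no change)
  #9 pop 3: in={0,1,2} → {0,1,2,3} (no change)
  #10 pop 0: in={0,1,2,3} → {1} (no change)

Fixpoint:
  val[0] = {1}
  val[1] = {0,2}
  val[2] = {0,1,2,3}
  val[3] = {0,1,2,3}
  val[4] = {0,2}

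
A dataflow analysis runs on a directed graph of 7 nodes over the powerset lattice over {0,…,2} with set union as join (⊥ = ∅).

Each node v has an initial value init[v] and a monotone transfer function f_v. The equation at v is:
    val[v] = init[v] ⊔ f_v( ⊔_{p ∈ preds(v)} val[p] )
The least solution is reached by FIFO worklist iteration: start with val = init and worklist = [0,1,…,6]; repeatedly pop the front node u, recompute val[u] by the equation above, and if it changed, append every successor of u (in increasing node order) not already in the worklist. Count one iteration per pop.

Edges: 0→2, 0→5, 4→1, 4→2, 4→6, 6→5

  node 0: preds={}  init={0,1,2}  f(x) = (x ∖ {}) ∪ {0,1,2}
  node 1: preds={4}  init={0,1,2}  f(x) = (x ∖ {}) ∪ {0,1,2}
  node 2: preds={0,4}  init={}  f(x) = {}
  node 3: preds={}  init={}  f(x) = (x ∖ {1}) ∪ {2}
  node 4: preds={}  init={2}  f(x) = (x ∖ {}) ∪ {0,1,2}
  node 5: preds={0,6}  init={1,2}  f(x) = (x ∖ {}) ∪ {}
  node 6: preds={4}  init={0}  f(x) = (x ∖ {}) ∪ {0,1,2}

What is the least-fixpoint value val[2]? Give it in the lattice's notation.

Worklist (10 pops):
  #1 pop 0: in={} → {0,1,2} (no change)
  #2 pop 1: in={2} → {0,1,2} (no change)
  #3 pop 2: in={0,1,2} → {} (no change)
  #4 pop 3: in={} → {2} (was {}); enqueue []
  #5 pop 4: in={} → {0,1,2} (was {2}); enqueue [1,2]
  #6 pop 5: in={0,1,2} → {0,1,2} (was {1,2}); enqueue []
  #7 pop 6: in={0,1,2} → {0,1,2} (was {0}); enqueue [5]
  #8 pop 1: in={0,1,2} → {0,1,2} (no change)
  #9 pop 2: in={0,1,2} → {} (no change)
  #10 pop 5: in={0,1,2} → {0,1,2} (no change)

Fixpoint:
  val[0] = {0,1,2}
  val[1] = {0,1,2}
  val[2] = {}
  val[3] = {2}
  val[4] = {0,1,2}
  val[5] = {0,1,2}
  val[6] = {0,1,2}

{}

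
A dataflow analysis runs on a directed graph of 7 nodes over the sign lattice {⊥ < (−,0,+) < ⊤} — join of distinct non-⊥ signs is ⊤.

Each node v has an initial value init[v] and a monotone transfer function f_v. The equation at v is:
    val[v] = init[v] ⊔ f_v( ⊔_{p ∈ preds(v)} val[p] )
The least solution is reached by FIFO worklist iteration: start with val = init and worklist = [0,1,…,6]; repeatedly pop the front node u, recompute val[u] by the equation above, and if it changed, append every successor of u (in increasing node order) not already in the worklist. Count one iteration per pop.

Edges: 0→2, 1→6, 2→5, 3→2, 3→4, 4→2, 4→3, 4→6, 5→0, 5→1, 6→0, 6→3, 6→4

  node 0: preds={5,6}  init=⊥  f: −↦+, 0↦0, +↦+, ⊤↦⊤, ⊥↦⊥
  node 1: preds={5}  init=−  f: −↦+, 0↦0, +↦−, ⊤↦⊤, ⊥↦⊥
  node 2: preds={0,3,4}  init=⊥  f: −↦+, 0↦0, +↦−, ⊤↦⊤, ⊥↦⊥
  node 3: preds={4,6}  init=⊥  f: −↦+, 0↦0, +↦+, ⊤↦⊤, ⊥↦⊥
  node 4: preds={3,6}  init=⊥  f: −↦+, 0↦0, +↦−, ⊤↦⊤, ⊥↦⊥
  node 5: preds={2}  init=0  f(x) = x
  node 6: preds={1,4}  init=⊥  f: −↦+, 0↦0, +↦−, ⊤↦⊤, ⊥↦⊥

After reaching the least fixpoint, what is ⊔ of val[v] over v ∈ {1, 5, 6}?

Worklist (16 pops):
  #1 pop 0: in=0 → 0 (was ⊥); enqueue []
  #2 pop 1: in=0 → ⊤ (was −); enqueue []
  #3 pop 2: in=0 → 0 (was ⊥); enqueue []
  #4 pop 3: in=⊥ → ⊥ (no change)
  #5 pop 4: in=⊥ → ⊥ (no change)
  #6 pop 5: in=0 → 0 (no change)
  #7 pop 6: in=⊤ → ⊤ (was ⊥); enqueue [0,3,4]
  #8 pop 0: in=⊤ → ⊤ (was 0); enqueue [2]
  #9 pop 3: in=⊤ → ⊤ (was ⊥); enqueue []
  #10 pop 4: in=⊤ → ⊤ (was ⊥); enqueue [3,6]
  #11 pop 2: in=⊤ → ⊤ (was 0); enqueue [5]
  #12 pop 3: in=⊤ → ⊤ (no change)
  #13 pop 6: in=⊤ → ⊤ (no change)
  #14 pop 5: in=⊤ → ⊤ (was 0); enqueue [0,1]
  #15 pop 0: in=⊤ → ⊤ (no change)
  #16 pop 1: in=⊤ → ⊤ (no change)

Fixpoint:
  val[0] = ⊤
  val[1] = ⊤
  val[2] = ⊤
  val[3] = ⊤
  val[4] = ⊤
  val[5] = ⊤
  val[6] = ⊤

⊤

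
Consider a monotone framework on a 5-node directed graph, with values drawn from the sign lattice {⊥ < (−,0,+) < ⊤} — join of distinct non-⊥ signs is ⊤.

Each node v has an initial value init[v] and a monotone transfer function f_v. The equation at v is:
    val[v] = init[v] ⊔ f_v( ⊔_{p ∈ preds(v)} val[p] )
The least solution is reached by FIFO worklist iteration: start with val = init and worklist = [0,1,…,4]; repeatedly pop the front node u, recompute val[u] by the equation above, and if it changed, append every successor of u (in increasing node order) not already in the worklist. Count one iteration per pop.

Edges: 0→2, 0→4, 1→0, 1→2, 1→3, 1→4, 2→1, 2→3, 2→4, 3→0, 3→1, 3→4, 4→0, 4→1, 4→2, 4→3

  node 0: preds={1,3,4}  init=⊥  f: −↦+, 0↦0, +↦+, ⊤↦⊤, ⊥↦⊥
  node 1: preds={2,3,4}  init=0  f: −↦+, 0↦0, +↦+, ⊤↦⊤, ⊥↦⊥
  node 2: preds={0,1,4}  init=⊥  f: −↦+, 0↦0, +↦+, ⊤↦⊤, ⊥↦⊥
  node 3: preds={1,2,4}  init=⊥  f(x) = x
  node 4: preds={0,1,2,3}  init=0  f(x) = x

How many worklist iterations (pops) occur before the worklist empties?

7

Iteration log — 7 steps:
  step 1. node 0  ⊔preds=0  new=0  old=⊥  +wl: 
  step 2. node 1  ⊔preds=0  new=0  stable
  step 3. node 2  ⊔preds=0  new=0  old=⊥  +wl: 1
  step 4. node 3  ⊔preds=0  new=0  old=⊥  +wl: 0
  step 5. node 4  ⊔preds=0  new=0  stable
  step 6. node 1  ⊔preds=0  new=0  stable
  step 7. node 0  ⊔preds=0  new=0  stable

Least fixpoint reached:
  node 0: 0
  node 1: 0
  node 2: 0
  node 3: 0
  node 4: 0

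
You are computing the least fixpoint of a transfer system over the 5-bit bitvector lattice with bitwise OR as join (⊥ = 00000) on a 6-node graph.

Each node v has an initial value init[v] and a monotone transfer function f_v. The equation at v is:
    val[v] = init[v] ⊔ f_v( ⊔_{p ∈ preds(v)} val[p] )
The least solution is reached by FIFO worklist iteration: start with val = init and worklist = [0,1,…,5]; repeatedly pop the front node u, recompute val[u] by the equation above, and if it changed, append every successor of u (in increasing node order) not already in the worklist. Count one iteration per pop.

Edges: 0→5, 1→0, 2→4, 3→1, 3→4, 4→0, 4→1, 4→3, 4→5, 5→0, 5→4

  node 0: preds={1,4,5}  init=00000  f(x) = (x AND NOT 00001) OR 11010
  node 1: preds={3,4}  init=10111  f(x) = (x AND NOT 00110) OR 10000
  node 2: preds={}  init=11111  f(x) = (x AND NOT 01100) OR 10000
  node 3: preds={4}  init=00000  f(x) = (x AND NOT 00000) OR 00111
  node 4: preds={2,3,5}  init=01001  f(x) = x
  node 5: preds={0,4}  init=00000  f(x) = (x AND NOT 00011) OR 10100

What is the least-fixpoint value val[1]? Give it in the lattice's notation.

Iteration log — 11 steps:
  step 1. node 0  ⊔preds=11111  new=11110  old=00000  +wl: 
  step 2. node 1  ⊔preds=01001  new=11111  old=10111  +wl: 0
  step 3. node 2  ⊔preds=00000  new=11111  stable
  step 4. node 3  ⊔preds=01001  new=01111  old=00000  +wl: 1
  step 5. node 4  ⊔preds=11111  new=11111  old=01001  +wl: 3
  step 6. node 5  ⊔preds=11111  new=11100  old=00000  +wl: 4
  step 7. node 0  ⊔preds=11111  new=11110  stable
  step 8. node 1  ⊔preds=11111  new=11111  stable
  step 9. node 3  ⊔preds=11111  new=11111  old=01111  +wl: 1
  step 10. node 4  ⊔preds=11111  new=11111  stable
  step 11. node 1  ⊔preds=11111  new=11111  stable

Least fixpoint reached:
  node 0: 11110
  node 1: 11111
  node 2: 11111
  node 3: 11111
  node 4: 11111
  node 5: 11100

11111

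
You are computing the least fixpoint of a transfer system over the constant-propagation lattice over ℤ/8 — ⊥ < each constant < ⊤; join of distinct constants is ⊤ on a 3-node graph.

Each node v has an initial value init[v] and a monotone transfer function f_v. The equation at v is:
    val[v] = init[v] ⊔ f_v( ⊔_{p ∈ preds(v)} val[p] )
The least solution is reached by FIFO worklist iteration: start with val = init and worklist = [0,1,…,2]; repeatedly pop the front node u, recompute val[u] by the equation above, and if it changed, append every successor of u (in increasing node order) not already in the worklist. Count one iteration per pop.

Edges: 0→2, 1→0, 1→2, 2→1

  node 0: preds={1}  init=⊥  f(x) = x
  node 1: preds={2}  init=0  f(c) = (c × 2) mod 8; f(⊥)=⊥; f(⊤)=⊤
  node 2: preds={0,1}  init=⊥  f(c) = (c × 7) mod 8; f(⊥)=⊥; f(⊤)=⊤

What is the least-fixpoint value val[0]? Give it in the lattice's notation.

0

Iteration log — 4 steps:
  step 1. node 0  ⊔preds=0  new=0  old=⊥  +wl: 
  step 2. node 1  ⊔preds=⊥  new=0  stable
  step 3. node 2  ⊔preds=0  new=0  old=⊥  +wl: 1
  step 4. node 1  ⊔preds=0  new=0  stable

Least fixpoint reached:
  node 0: 0
  node 1: 0
  node 2: 0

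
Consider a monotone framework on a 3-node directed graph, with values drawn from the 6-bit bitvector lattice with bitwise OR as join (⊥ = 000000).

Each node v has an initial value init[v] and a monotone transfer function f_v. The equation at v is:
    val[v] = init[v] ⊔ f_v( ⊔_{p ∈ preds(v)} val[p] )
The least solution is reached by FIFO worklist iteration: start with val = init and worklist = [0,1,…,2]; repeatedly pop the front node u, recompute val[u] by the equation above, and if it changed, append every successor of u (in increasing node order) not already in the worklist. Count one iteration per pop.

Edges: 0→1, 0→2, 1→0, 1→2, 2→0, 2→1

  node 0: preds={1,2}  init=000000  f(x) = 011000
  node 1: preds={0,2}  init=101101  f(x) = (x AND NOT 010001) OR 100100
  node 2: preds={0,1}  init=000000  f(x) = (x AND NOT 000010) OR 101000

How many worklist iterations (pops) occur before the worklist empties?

Worklist (5 pops):
  #1 pop 0: in=101101 → 011000 (was 000000); enqueue []
  #2 pop 1: in=011000 → 101101 (no change)
  #3 pop 2: in=111101 → 111101 (was 000000); enqueue [0,1]
  #4 pop 0: in=111101 → 011000 (no change)
  #5 pop 1: in=111101 → 101101 (no change)

Fixpoint:
  val[0] = 011000
  val[1] = 101101
  val[2] = 111101

5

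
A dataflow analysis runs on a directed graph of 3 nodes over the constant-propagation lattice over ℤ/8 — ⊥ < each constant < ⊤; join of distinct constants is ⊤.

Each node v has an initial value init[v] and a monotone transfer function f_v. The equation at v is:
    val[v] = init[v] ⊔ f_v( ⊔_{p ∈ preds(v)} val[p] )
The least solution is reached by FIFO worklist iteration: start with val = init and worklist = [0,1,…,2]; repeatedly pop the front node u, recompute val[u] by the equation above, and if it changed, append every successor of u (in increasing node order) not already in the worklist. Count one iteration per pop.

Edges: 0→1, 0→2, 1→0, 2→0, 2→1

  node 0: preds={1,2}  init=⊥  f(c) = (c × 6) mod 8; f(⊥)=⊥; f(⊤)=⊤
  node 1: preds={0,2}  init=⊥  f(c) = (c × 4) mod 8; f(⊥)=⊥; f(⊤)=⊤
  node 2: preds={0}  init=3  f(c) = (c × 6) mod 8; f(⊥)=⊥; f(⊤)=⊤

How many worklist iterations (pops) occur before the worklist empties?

Iteration log — 6 steps:
  step 1. node 0  ⊔preds=3  new=2  old=⊥  +wl: 
  step 2. node 1  ⊔preds=⊤  new=⊤  old=⊥  +wl: 0
  step 3. node 2  ⊔preds=2  new=⊤  old=3  +wl: 1
  step 4. node 0  ⊔preds=⊤  new=⊤  old=2  +wl: 2
  step 5. node 1  ⊔preds=⊤  new=⊤  stable
  step 6. node 2  ⊔preds=⊤  new=⊤  stable

Least fixpoint reached:
  node 0: ⊤
  node 1: ⊤
  node 2: ⊤

6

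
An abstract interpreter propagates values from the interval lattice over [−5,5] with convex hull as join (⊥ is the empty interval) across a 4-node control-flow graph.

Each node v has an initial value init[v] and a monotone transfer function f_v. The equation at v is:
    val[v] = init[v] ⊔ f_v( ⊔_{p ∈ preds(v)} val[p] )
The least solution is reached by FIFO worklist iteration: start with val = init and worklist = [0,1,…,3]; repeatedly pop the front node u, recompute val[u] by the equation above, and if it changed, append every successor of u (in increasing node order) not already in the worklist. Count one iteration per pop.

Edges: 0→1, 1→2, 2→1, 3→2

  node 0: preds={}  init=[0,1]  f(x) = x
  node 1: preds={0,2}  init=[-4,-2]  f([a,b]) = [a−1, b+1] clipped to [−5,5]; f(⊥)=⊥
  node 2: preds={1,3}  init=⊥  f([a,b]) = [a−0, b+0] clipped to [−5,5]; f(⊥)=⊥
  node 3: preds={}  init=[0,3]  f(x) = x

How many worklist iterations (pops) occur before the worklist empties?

9

Iteration log — 9 steps:
  step 1. node 0  ⊔preds=⊥  new=[0,1]  stable
  step 2. node 1  ⊔preds=[0,1]  new=[-4,2]  old=[-4,-2]  +wl: 
  step 3. node 2  ⊔preds=[-4,3]  new=[-4,3]  old=⊥  +wl: 1
  step 4. node 3  ⊔preds=⊥  new=[0,3]  stable
  step 5. node 1  ⊔preds=[-4,3]  new=[-5,4]  old=[-4,2]  +wl: 2
  step 6. node 2  ⊔preds=[-5,4]  new=[-5,4]  old=[-4,3]  +wl: 1
  step 7. node 1  ⊔preds=[-5,4]  new=[-5,5]  old=[-5,4]  +wl: 2
  step 8. node 2  ⊔preds=[-5,5]  new=[-5,5]  old=[-5,4]  +wl: 1
  step 9. node 1  ⊔preds=[-5,5]  new=[-5,5]  stable

Least fixpoint reached:
  node 0: [0,1]
  node 1: [-5,5]
  node 2: [-5,5]
  node 3: [0,3]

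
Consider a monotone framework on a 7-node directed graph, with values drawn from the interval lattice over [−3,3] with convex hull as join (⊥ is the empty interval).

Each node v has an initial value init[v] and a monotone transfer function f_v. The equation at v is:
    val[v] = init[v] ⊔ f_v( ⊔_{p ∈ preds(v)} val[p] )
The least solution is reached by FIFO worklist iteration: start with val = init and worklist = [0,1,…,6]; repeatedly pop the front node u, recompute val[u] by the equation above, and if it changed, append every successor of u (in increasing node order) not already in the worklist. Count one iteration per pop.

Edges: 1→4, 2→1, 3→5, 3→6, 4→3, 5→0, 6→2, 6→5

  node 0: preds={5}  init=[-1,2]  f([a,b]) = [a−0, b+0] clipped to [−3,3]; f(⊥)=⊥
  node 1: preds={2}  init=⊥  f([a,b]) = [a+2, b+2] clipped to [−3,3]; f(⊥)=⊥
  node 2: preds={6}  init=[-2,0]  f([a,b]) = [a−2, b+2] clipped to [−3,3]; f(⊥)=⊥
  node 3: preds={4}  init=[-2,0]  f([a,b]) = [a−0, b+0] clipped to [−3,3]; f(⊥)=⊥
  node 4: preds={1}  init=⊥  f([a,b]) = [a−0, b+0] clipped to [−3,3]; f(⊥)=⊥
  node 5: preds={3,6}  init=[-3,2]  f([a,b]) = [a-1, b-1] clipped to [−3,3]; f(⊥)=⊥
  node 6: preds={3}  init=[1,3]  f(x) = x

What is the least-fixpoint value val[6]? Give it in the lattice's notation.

[-2,3]

Iteration log — 19 steps:
  step 1. node 0  ⊔preds=[-3,2]  new=[-3,2]  old=[-1,2]  +wl: 
  step 2. node 1  ⊔preds=[-2,0]  new=[0,2]  old=⊥  +wl: 
  step 3. node 2  ⊔preds=[1,3]  new=[-2,3]  old=[-2,0]  +wl: 1
  step 4. node 3  ⊔preds=⊥  new=[-2,0]  stable
  step 5. node 4  ⊔preds=[0,2]  new=[0,2]  old=⊥  +wl: 3
  step 6. node 5  ⊔preds=[-2,3]  new=[-3,2]  stable
  step 7. node 6  ⊔preds=[-2,0]  new=[-2,3]  old=[1,3]  +wl: 2,5
  step 8. node 1  ⊔preds=[-2,3]  new=[0,3]  old=[0,2]  +wl: 4
  step 9. node 3  ⊔preds=[0,2]  new=[-2,2]  old=[-2,0]  +wl: 6
  step 10. node 2  ⊔preds=[-2,3]  new=[-3,3]  old=[-2,3]  +wl: 1
  step 11. node 5  ⊔preds=[-2,3]  new=[-3,2]  stable
  step 12. node 4  ⊔preds=[0,3]  new=[0,3]  old=[0,2]  +wl: 3
  step 13. node 6  ⊔preds=[-2,2]  new=[-2,3]  stable
  step 14. node 1  ⊔preds=[-3,3]  new=[-1,3]  old=[0,3]  +wl: 4
  step 15. node 3  ⊔preds=[0,3]  new=[-2,3]  old=[-2,2]  +wl: 5,6
  step 16. node 4  ⊔preds=[-1,3]  new=[-1,3]  old=[0,3]  +wl: 3
  step 17. node 5  ⊔preds=[-2,3]  new=[-3,2]  stable
  step 18. node 6  ⊔preds=[-2,3]  new=[-2,3]  stable
  step 19. node 3  ⊔preds=[-1,3]  new=[-2,3]  stable

Least fixpoint reached:
  node 0: [-3,2]
  node 1: [-1,3]
  node 2: [-3,3]
  node 3: [-2,3]
  node 4: [-1,3]
  node 5: [-3,2]
  node 6: [-2,3]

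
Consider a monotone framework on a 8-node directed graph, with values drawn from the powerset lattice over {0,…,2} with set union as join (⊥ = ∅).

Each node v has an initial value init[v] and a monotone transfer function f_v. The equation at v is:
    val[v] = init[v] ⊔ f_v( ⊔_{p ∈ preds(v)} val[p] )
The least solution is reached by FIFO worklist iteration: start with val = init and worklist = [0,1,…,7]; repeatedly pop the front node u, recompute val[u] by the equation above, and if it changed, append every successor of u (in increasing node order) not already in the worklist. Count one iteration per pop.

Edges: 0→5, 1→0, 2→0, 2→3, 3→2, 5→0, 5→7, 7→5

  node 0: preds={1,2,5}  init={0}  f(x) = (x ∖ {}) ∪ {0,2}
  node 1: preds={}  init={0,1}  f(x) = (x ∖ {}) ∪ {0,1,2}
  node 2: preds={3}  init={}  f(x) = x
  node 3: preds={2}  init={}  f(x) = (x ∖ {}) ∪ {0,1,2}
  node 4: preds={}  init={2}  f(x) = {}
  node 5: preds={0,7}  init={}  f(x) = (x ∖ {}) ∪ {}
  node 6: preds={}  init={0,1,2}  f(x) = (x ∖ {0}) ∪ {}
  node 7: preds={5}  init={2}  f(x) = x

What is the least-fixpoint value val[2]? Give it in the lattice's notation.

Worklist (13 pops):
  #1 pop 0: in={0,1} → {0,1,2} (was {0}); enqueue []
  #2 pop 1: in={} → {0,1,2} (was {0,1}); enqueue [0]
  #3 pop 2: in={} → {} (no change)
  #4 pop 3: in={} → {0,1,2} (was {}); enqueue [2]
  #5 pop 4: in={} → {2} (no change)
  #6 pop 5: in={0,1,2} → {0,1,2} (was {}); enqueue []
  #7 pop 6: in={} → {0,1,2} (no change)
  #8 pop 7: in={0,1,2} → {0,1,2} (was {2}); enqueue [5]
  #9 pop 0: in={0,1,2} → {0,1,2} (no change)
  #10 pop 2: in={0,1,2} → {0,1,2} (was {}); enqueue [0,3]
  #11 pop 5: in={0,1,2} → {0,1,2} (no change)
  #12 pop 0: in={0,1,2} → {0,1,2} (no change)
  #13 pop 3: in={0,1,2} → {0,1,2} (no change)

Fixpoint:
  val[0] = {0,1,2}
  val[1] = {0,1,2}
  val[2] = {0,1,2}
  val[3] = {0,1,2}
  val[4] = {2}
  val[5] = {0,1,2}
  val[6] = {0,1,2}
  val[7] = {0,1,2}

{0,1,2}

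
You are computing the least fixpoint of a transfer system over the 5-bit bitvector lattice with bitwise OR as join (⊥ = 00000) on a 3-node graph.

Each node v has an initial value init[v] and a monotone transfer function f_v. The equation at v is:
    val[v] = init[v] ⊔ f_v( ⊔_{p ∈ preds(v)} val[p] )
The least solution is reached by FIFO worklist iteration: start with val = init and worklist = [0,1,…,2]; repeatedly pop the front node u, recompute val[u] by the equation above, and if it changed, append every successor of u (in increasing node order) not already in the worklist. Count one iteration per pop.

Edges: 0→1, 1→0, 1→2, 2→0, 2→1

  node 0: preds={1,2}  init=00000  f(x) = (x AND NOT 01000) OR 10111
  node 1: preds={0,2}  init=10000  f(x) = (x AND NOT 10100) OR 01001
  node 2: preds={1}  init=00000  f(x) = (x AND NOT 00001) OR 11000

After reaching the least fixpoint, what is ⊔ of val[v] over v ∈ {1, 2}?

Worklist (5 pops):
  #1 pop 0: in=10000 → 10111 (was 00000); enqueue []
  #2 pop 1: in=10111 → 11011 (was 10000); enqueue [0]
  #3 pop 2: in=11011 → 11010 (was 00000); enqueue [1]
  #4 pop 0: in=11011 → 10111 (no change)
  #5 pop 1: in=11111 → 11011 (no change)

Fixpoint:
  val[0] = 10111
  val[1] = 11011
  val[2] = 11010

11011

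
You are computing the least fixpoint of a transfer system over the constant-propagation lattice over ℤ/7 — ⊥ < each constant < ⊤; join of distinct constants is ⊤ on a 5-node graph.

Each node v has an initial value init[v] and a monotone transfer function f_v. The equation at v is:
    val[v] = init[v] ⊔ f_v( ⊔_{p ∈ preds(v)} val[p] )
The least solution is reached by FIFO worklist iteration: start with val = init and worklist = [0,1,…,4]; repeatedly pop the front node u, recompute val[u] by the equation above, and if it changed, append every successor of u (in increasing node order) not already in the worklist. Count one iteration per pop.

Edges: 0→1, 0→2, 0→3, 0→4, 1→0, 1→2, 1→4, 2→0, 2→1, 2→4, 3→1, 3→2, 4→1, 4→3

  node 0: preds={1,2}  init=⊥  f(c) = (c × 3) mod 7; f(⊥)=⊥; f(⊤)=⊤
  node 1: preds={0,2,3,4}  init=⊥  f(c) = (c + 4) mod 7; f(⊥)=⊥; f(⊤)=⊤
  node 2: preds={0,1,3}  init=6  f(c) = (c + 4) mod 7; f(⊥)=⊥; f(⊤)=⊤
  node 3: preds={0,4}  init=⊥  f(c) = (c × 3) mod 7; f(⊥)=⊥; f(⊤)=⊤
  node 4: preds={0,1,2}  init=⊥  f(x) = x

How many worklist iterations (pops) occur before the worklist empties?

Iteration log — 12 steps:
  step 1. node 0  ⊔preds=6  new=4  old=⊥  +wl: 
  step 2. node 1  ⊔preds=⊤  new=⊤  old=⊥  +wl: 0
  step 3. node 2  ⊔preds=⊤  new=⊤  old=6  +wl: 1
  step 4. node 3  ⊔preds=4  new=5  old=⊥  +wl: 2
  step 5. node 4  ⊔preds=⊤  new=⊤  old=⊥  +wl: 3
  step 6. node 0  ⊔preds=⊤  new=⊤  old=4  +wl: 4
  step 7. node 1  ⊔preds=⊤  new=⊤  stable
  step 8. node 2  ⊔preds=⊤  new=⊤  stable
  step 9. node 3  ⊔preds=⊤  new=⊤  old=5  +wl: 1,2
  step 10. node 4  ⊔preds=⊤  new=⊤  stable
  step 11. node 1  ⊔preds=⊤  new=⊤  stable
  step 12. node 2  ⊔preds=⊤  new=⊤  stable

Least fixpoint reached:
  node 0: ⊤
  node 1: ⊤
  node 2: ⊤
  node 3: ⊤
  node 4: ⊤

12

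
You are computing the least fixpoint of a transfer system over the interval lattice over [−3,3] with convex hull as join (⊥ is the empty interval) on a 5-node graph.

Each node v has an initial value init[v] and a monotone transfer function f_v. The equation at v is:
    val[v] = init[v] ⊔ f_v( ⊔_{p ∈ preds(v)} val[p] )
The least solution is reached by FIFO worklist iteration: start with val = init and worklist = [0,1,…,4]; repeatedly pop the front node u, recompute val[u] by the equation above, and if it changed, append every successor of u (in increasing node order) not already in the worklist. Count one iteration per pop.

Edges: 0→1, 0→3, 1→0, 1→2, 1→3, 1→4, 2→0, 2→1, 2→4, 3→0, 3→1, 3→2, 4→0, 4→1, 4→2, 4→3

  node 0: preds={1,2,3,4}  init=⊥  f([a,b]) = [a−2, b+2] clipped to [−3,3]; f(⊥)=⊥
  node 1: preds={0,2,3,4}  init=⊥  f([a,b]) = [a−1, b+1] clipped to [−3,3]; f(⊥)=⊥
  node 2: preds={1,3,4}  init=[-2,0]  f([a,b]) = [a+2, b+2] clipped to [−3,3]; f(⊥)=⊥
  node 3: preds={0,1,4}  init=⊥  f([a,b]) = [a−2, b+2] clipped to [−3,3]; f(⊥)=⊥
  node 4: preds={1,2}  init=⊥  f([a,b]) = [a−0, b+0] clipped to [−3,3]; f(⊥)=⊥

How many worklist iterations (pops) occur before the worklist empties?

9

Iteration log — 9 steps:
  step 1. node 0  ⊔preds=[-2,0]  new=[-3,2]  old=⊥  +wl: 
  step 2. node 1  ⊔preds=[-3,2]  new=[-3,3]  old=⊥  +wl: 0
  step 3. node 2  ⊔preds=[-3,3]  new=[-2,3]  old=[-2,0]  +wl: 1
  step 4. node 3  ⊔preds=[-3,3]  new=[-3,3]  old=⊥  +wl: 2
  step 5. node 4  ⊔preds=[-3,3]  new=[-3,3]  old=⊥  +wl: 3
  step 6. node 0  ⊔preds=[-3,3]  new=[-3,3]  old=[-3,2]  +wl: 
  step 7. node 1  ⊔preds=[-3,3]  new=[-3,3]  stable
  step 8. node 2  ⊔preds=[-3,3]  new=[-2,3]  stable
  step 9. node 3  ⊔preds=[-3,3]  new=[-3,3]  stable

Least fixpoint reached:
  node 0: [-3,3]
  node 1: [-3,3]
  node 2: [-2,3]
  node 3: [-3,3]
  node 4: [-3,3]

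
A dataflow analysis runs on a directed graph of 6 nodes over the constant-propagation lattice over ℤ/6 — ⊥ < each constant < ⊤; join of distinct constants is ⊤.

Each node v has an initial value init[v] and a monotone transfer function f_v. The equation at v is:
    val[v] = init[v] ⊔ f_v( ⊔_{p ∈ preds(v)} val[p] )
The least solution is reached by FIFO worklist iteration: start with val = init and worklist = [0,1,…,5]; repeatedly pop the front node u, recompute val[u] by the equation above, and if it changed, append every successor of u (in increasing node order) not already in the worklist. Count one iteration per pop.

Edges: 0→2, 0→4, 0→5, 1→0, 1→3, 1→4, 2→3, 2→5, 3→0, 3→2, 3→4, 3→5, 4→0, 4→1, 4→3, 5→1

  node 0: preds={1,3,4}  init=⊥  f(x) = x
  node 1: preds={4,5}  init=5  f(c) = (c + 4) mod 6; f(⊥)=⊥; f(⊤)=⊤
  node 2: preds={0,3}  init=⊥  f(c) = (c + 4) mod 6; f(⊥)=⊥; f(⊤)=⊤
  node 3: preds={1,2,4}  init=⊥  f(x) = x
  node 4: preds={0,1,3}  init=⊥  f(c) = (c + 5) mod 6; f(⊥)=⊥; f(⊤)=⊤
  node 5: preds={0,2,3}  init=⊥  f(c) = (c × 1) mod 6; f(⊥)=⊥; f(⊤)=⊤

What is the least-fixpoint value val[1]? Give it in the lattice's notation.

Trace (13 dequeues):
  [1] u=0 | in 5 | out 5 | prev ⊥ | push {}
  [2] u=1 | in ⊥ | out 5 | ==
  [3] u=2 | in 5 | out 3 | prev ⊥ | push {}
  [4] u=3 | in ⊤ | out ⊤ | prev ⊥ | push {0,2}
  [5] u=4 | in ⊤ | out ⊤ | prev ⊥ | push {1,3}
  [6] u=5 | in ⊤ | out ⊤ | prev ⊥ | push {}
  [7] u=0 | in ⊤ | out ⊤ | prev 5 | push {4,5}
  [8] u=2 | in ⊤ | out ⊤ | prev 3 | push {}
  [9] u=1 | in ⊤ | out ⊤ | prev 5 | push {0}
  [10] u=3 | in ⊤ | out ⊤ | ==
  [11] u=4 | in ⊤ | out ⊤ | ==
  [12] u=5 | in ⊤ | out ⊤ | ==
  [13] u=0 | in ⊤ | out ⊤ | ==

Converged values:
  [0] ⊤
  [1] ⊤
  [2] ⊤
  [3] ⊤
  [4] ⊤
  [5] ⊤

⊤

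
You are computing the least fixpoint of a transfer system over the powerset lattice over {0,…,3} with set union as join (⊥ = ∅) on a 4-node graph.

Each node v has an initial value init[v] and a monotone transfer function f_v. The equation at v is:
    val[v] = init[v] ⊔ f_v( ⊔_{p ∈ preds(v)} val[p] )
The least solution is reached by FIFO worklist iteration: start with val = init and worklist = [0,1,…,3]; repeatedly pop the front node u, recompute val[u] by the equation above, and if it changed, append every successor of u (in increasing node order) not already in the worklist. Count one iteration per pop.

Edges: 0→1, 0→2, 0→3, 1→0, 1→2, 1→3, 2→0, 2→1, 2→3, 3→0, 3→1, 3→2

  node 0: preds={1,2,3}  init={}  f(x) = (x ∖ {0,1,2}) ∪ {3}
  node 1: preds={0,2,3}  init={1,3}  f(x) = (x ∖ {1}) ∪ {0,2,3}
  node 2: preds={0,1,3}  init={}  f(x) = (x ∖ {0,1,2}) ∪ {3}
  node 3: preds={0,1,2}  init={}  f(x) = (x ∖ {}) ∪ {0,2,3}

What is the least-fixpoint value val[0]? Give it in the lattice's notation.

{3}

Iteration log — 7 steps:
  step 1. node 0  ⊔preds={1,3}  new={3}  old={}  +wl: 
  step 2. node 1  ⊔preds={3}  new={0,1,2,3}  old={1,3}  +wl: 0
  step 3. node 2  ⊔preds={0,1,2,3}  new={3}  old={}  +wl: 1
  step 4. node 3  ⊔preds={0,1,2,3}  new={0,1,2,3}  old={}  +wl: 2
  step 5. node 0  ⊔preds={0,1,2,3}  new={3}  stable
  step 6. node 1  ⊔preds={0,1,2,3}  new={0,1,2,3}  stable
  step 7. node 2  ⊔preds={0,1,2,3}  new={3}  stable

Least fixpoint reached:
  node 0: {3}
  node 1: {0,1,2,3}
  node 2: {3}
  node 3: {0,1,2,3}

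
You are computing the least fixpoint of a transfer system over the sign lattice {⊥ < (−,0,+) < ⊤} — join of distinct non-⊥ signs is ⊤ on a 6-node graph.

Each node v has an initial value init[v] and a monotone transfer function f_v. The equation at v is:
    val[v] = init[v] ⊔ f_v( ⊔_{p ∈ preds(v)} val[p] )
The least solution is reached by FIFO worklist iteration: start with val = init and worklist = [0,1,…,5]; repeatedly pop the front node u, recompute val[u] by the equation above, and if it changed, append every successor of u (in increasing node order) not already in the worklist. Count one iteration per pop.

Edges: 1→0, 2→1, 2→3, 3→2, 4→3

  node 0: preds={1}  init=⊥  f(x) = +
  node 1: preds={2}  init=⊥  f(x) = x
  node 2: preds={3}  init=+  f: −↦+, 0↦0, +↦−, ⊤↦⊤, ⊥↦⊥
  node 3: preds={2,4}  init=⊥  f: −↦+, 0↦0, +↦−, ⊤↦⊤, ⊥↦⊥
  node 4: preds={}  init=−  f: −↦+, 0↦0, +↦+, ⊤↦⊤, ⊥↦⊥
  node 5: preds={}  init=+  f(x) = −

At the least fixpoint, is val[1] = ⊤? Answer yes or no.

yes

Worklist (11 pops):
  #1 pop 0: in=⊥ → + (was ⊥); enqueue []
  #2 pop 1: in=+ → + (was ⊥); enqueue [0]
  #3 pop 2: in=⊥ → + (no change)
  #4 pop 3: in=⊤ → ⊤ (was ⊥); enqueue [2]
  #5 pop 4: in=⊥ → − (no change)
  #6 pop 5: in=⊥ → ⊤ (was +); enqueue []
  #7 pop 0: in=+ → + (no change)
  #8 pop 2: in=⊤ → ⊤ (was +); enqueue [1,3]
  #9 pop 1: in=⊤ → ⊤ (was +); enqueue [0]
  #10 pop 3: in=⊤ → ⊤ (no change)
  #11 pop 0: in=⊤ → + (no change)

Fixpoint:
  val[0] = +
  val[1] = ⊤
  val[2] = ⊤
  val[3] = ⊤
  val[4] = −
  val[5] = ⊤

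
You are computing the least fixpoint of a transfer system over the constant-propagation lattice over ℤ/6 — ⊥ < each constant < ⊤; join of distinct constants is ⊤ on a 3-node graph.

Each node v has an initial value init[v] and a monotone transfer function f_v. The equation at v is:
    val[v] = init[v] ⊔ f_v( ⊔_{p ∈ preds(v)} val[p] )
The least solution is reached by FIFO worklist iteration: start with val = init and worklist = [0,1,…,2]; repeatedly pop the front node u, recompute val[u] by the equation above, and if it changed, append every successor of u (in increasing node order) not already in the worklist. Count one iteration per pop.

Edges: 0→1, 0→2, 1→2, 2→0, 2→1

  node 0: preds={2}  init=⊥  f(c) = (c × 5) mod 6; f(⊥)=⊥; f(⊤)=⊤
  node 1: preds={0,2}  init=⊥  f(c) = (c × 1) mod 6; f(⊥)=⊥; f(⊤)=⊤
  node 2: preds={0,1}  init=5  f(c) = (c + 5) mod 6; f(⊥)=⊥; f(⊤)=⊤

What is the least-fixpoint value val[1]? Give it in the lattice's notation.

⊤

Trace (6 dequeues):
  [1] u=0 | in 5 | out 1 | prev ⊥ | push {}
  [2] u=1 | in ⊤ | out ⊤ | prev ⊥ | push {}
  [3] u=2 | in ⊤ | out ⊤ | prev 5 | push {0,1}
  [4] u=0 | in ⊤ | out ⊤ | prev 1 | push {2}
  [5] u=1 | in ⊤ | out ⊤ | ==
  [6] u=2 | in ⊤ | out ⊤ | ==

Converged values:
  [0] ⊤
  [1] ⊤
  [2] ⊤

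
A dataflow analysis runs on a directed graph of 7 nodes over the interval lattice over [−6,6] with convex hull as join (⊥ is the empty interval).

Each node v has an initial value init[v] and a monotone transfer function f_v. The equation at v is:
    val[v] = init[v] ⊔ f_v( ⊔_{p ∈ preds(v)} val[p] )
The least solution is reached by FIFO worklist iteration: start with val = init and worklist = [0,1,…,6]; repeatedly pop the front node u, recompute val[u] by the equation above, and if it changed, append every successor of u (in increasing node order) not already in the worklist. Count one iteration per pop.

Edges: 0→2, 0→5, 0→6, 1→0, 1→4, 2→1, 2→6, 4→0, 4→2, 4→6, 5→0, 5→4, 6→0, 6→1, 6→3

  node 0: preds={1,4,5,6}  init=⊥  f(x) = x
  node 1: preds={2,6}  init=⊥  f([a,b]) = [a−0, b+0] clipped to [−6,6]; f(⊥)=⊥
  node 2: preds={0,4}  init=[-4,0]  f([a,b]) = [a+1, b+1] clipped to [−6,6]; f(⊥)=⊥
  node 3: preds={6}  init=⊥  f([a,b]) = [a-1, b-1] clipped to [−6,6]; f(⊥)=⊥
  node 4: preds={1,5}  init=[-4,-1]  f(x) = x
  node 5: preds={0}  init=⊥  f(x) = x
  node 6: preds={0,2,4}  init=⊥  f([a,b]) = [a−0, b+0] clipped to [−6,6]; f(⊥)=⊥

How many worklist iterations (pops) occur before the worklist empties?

Trace (58 dequeues):
  [1] u=0 | in [-4,-1] | out [-4,-1] | prev ⊥ | push {}
  [2] u=1 | in [-4,0] | out [-4,0] | prev ⊥ | push {0}
  [3] u=2 | in [-4,-1] | out [-4,0] | ==
  [4] u=3 | in ⊥ | out ⊥ | ==
  [5] u=4 | in [-4,0] | out [-4,0] | prev [-4,-1] | push {2}
  [6] u=5 | in [-4,-1] | out [-4,-1] | prev ⊥ | push {4}
  [7] u=6 | in [-4,0] | out [-4,0] | prev ⊥ | push {1,3}
  [8] u=0 | in [-4,0] | out [-4,0] | prev [-4,-1] | push {5,6}
  [9] u=2 | in [-4,0] | out [-4,1] | prev [-4,0] | push {}
  [10] u=4 | in [-4,0] | out [-4,0] | ==
  [11] u=1 | in [-4,1] | out [-4,1] | prev [-4,0] | push {0,4}
  [12] u=3 | in [-4,0] | out [-5,-1] | prev ⊥ | push {}
  [13] u=5 | in [-4,0] | out [-4,0] | prev [-4,-1] | push {}
  [14] u=6 | in [-4,1] | out [-4,1] | prev [-4,0] | push {1,3}
  [15] u=0 | in [-4,1] | out [-4,1] | prev [-4,0] | push {2,5,6}
  [16] u=4 | in [-4,1] | out [-4,1] | prev [-4,0] | push {0}
  [17] u=1 | in [-4,1] | out [-4,1] | ==
  [18] u=3 | in [-4,1] | out [-5,0] | prev [-5,-1] | push {}
  [19] u=2 | in [-4,1] | out [-4,2] | prev [-4,1] | push {1}
  [20] u=5 | in [-4,1] | out [-4,1] | prev [-4,0] | push {4}
  [21] u=6 | in [-4,2] | out [-4,2] | prev [-4,1] | push {3}
  [22] u=0 | in [-4,2] | out [-4,2] | prev [-4,1] | push {2,5,6}
  [23] u=1 | in [-4,2] | out [-4,2] | prev [-4,1] | push {0}
  [24] u=4 | in [-4,2] | out [-4,2] | prev [-4,1] | push {}
  [25] u=3 | in [-4,2] | out [-5,1] | prev [-5,0] | push {}
  [26] u=2 | in [-4,2] | out [-4,3] | prev [-4,2] | push {1}
  [27] u=5 | in [-4,2] | out [-4,2] | prev [-4,1] | push {4}
  [28] u=6 | in [-4,3] | out [-4,3] | prev [-4,2] | push {3}
  [29] u=0 | in [-4,3] | out [-4,3] | prev [-4,2] | push {2,5,6}
  [30] u=1 | in [-4,3] | out [-4,3] | prev [-4,2] | push {0}
  [31] u=4 | in [-4,3] | out [-4,3] | prev [-4,2] | push {}
  [32] u=3 | in [-4,3] | out [-5,2] | prev [-5,1] | push {}
  [33] u=2 | in [-4,3] | out [-4,4] | prev [-4,3] | push {1}
  [34] u=5 | in [-4,3] | out [-4,3] | prev [-4,2] | push {4}
  [35] u=6 | in [-4,4] | out [-4,4] | prev [-4,3] | push {3}
  [36] u=0 | in [-4,4] | out [-4,4] | prev [-4,3] | push {2,5,6}
  [37] u=1 | in [-4,4] | out [-4,4] | prev [-4,3] | push {0}
  [38] u=4 | in [-4,4] | out [-4,4] | prev [-4,3] | push {}
  [39] u=3 | in [-4,4] | out [-5,3] | prev [-5,2] | push {}
  [40] u=2 | in [-4,4] | out [-4,5] | prev [-4,4] | push {1}
  [41] u=5 | in [-4,4] | out [-4,4] | prev [-4,3] | push {4}
  [42] u=6 | in [-4,5] | out [-4,5] | prev [-4,4] | push {3}
  [43] u=0 | in [-4,5] | out [-4,5] | prev [-4,4] | push {2,5,6}
  [44] u=1 | in [-4,5] | out [-4,5] | prev [-4,4] | push {0}
  [45] u=4 | in [-4,5] | out [-4,5] | prev [-4,4] | push {}
  [46] u=3 | in [-4,5] | out [-5,4] | prev [-5,3] | push {}
  [47] u=2 | in [-4,5] | out [-4,6] | prev [-4,5] | push {1}
  [48] u=5 | in [-4,5] | out [-4,5] | prev [-4,4] | push {4}
  [49] u=6 | in [-4,6] | out [-4,6] | prev [-4,5] | push {3}
  [50] u=0 | in [-4,6] | out [-4,6] | prev [-4,5] | push {2,5,6}
  [51] u=1 | in [-4,6] | out [-4,6] | prev [-4,5] | push {0}
  [52] u=4 | in [-4,6] | out [-4,6] | prev [-4,5] | push {}
  [53] u=3 | in [-4,6] | out [-5,5] | prev [-5,4] | push {}
  [54] u=2 | in [-4,6] | out [-4,6] | ==
  [55] u=5 | in [-4,6] | out [-4,6] | prev [-4,5] | push {4}
  [56] u=6 | in [-4,6] | out [-4,6] | ==
  [57] u=0 | in [-4,6] | out [-4,6] | ==
  [58] u=4 | in [-4,6] | out [-4,6] | ==

Converged values:
  [0] [-4,6]
  [1] [-4,6]
  [2] [-4,6]
  [3] [-5,5]
  [4] [-4,6]
  [5] [-4,6]
  [6] [-4,6]

58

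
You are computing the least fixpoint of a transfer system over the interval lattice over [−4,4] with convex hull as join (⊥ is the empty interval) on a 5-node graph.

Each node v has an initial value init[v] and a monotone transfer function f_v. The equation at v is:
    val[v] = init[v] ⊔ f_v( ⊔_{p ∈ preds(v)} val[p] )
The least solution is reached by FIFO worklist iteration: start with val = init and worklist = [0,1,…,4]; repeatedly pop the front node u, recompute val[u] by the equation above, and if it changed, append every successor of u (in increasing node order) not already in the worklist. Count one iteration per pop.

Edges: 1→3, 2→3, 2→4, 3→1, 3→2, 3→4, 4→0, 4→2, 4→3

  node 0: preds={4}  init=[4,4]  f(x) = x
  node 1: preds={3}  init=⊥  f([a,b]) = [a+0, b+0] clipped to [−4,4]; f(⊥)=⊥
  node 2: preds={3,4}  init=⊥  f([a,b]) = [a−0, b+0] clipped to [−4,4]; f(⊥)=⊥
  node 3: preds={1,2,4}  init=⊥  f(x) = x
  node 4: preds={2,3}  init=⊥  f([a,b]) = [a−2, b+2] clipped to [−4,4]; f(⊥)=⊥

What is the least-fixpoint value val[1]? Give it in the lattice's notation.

⊥

Worklist (5 pops):
  #1 pop 0: in=⊥ → [4,4] (no change)
  #2 pop 1: in=⊥ → ⊥ (no change)
  #3 pop 2: in=⊥ → ⊥ (no change)
  #4 pop 3: in=⊥ → ⊥ (no change)
  #5 pop 4: in=⊥ → ⊥ (no change)

Fixpoint:
  val[0] = [4,4]
  val[1] = ⊥
  val[2] = ⊥
  val[3] = ⊥
  val[4] = ⊥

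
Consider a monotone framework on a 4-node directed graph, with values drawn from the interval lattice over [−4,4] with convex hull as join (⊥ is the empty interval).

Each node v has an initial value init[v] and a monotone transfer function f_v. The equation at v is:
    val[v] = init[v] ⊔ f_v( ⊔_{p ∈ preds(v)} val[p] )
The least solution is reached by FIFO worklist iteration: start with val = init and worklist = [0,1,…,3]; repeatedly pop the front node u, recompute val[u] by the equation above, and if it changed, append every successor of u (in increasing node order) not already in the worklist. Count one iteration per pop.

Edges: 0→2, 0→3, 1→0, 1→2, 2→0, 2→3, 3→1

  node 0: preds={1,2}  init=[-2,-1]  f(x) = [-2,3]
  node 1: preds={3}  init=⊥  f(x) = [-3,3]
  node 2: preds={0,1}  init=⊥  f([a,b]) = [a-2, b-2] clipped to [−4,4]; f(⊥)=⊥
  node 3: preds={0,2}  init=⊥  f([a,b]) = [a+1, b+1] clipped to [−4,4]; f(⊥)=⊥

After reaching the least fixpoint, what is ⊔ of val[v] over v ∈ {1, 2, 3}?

Worklist (6 pops):
  #1 pop 0: in=⊥ → [-2,3] (was [-2,-1]); enqueue []
  #2 pop 1: in=⊥ → [-3,3] (was ⊥); enqueue [0]
  #3 pop 2: in=[-3,3] → [-4,1] (was ⊥); enqueue []
  #4 pop 3: in=[-4,3] → [-3,4] (was ⊥); enqueue [1]
  #5 pop 0: in=[-4,3] → [-2,3] (no change)
  #6 pop 1: in=[-3,4] → [-3,3] (no change)

Fixpoint:
  val[0] = [-2,3]
  val[1] = [-3,3]
  val[2] = [-4,1]
  val[3] = [-3,4]

[-4,4]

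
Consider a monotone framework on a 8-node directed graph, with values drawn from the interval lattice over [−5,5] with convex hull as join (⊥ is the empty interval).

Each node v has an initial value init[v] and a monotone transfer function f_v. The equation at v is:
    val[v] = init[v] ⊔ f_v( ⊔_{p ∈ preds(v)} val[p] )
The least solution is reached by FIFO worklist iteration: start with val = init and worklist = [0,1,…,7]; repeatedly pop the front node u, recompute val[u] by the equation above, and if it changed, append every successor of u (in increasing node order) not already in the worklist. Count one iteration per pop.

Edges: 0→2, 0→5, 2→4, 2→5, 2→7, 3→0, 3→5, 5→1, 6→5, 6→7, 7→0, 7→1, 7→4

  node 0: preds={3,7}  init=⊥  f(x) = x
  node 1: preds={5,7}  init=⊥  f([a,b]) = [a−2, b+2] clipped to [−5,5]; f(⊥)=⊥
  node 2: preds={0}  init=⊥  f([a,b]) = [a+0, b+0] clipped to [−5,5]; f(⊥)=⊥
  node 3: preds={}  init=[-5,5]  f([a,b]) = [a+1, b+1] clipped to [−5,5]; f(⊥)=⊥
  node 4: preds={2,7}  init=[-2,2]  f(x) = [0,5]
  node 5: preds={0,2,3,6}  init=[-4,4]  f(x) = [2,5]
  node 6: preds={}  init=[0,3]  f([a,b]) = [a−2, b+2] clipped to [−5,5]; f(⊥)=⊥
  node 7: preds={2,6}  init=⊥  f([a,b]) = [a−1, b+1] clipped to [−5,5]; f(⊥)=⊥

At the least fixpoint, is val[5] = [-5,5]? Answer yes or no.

no

Worklist (11 pops):
  #1 pop 0: in=[-5,5] → [-5,5] (was ⊥); enqueue []
  #2 pop 1: in=[-4,4] → [-5,5] (was ⊥); enqueue []
  #3 pop 2: in=[-5,5] → [-5,5] (was ⊥); enqueue []
  #4 pop 3: in=⊥ → [-5,5] (no change)
  #5 pop 4: in=[-5,5] → [-2,5] (was [-2,2]); enqueue []
  #6 pop 5: in=[-5,5] → [-4,5] (was [-4,4]); enqueue [1]
  #7 pop 6: in=⊥ → [0,3] (no change)
  #8 pop 7: in=[-5,5] → [-5,5] (was ⊥); enqueue [0,4]
  #9 pop 1: in=[-5,5] → [-5,5] (no change)
  #10 pop 0: in=[-5,5] → [-5,5] (no change)
  #11 pop 4: in=[-5,5] → [-2,5] (no change)

Fixpoint:
  val[0] = [-5,5]
  val[1] = [-5,5]
  val[2] = [-5,5]
  val[3] = [-5,5]
  val[4] = [-2,5]
  val[5] = [-4,5]
  val[6] = [0,3]
  val[7] = [-5,5]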